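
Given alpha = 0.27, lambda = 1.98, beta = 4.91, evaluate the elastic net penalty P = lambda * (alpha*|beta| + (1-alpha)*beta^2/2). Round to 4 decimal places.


L1 component = 0.27 * |4.91| = 1.3257.
L2 component = 0.73 * 4.91^2 / 2 = 8.7995.
Penalty = 1.98 * (1.3257 + 8.7995) = 1.98 * 10.1252 = 20.0478.

20.0478


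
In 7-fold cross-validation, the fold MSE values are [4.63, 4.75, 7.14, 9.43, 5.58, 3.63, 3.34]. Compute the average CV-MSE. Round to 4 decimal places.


Sum of fold MSEs = 38.5000.
Average = 38.5000 / 7 = 5.5000.

5.5000


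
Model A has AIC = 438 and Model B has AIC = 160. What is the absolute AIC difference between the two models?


|AIC_A - AIC_B| = |438 - 160| = 278.
Model B is preferred (lower AIC).

278


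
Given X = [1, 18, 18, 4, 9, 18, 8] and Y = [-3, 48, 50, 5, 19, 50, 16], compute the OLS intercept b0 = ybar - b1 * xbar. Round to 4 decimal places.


Compute b1 = 3.1452 from the OLS formula.
With xbar = 10.8571 and ybar = 26.4286, the intercept is:
b0 = 26.4286 - 3.1452 * 10.8571 = -7.7197.

-7.7197


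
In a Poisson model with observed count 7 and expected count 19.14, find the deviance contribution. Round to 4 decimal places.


First: ln(7/19.14) = -1.005870.
Then: 7 * -1.005870 = -7.041090.
y - mu = 7 - 19.14 = -12.14.
D = 2(-7.041090 - -12.14) = 10.197820, which rounds to 10.1978.

10.1978


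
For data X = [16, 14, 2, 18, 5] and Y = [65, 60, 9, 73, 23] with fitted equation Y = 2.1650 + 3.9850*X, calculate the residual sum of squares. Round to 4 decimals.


Predicted values from Y = 2.1650 + 3.9850*X.
Residuals: [-0.9250, 2.0450, -1.1350, -0.8950, 0.9100].
SSres = 7.9550.

7.9550


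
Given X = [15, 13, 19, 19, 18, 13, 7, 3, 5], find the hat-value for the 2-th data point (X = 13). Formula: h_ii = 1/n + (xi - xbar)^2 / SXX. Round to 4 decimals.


Mean of X: xbar = 12.4444.
SXX = 298.2222.
For X = 13: h = 1/9 + (13 - 12.4444)^2/298.2222 = 0.1121.

0.1121


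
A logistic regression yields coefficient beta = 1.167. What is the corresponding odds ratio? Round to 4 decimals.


The odds ratio is computed as:
OR = e^(1.167) = 3.2123.

3.2123


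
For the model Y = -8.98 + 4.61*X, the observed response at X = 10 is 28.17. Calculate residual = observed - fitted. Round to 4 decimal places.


Compute yhat = -8.98 + (4.61)(10) = 37.1200.
Residual = actual - predicted = 28.17 - 37.1200 = -8.9500.

-8.9500


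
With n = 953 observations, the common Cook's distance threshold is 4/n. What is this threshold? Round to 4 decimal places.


The threshold is 4/n.
4/953 = 0.0042.

0.0042


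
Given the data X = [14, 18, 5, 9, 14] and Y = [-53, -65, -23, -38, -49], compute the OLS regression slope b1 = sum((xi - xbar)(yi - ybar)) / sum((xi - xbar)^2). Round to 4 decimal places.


Calculate xbar = 12.0000, ybar = -45.6000.
S_xx = 102.0000, S_xy = -319.0000.
Using b1 = S_xy / S_xx = -319.0000 / 102.0000, we get b1 = -3.1275.

-3.1275


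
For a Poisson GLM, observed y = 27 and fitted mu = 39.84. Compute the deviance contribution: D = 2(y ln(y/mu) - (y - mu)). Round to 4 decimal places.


y/mu = 27/39.84 = 0.677711 (approx.), and ln(27/39.84) = -0.389035.
y * ln(y/mu) = 27 * -0.389035 = -10.503945.
y - mu = -12.84.
D = 2 * (-10.503945 - -12.84) = 4.672110, which rounds to 4.6721.

4.6721


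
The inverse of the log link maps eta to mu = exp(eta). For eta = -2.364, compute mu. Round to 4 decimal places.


The inverse log link gives:
mu = exp(-2.364) = 0.0940.

0.0940


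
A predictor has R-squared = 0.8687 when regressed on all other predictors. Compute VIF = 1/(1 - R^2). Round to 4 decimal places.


VIF = 1 / (1 - 0.8687).
= 1 / 0.1313 = 7.6161.

7.6161


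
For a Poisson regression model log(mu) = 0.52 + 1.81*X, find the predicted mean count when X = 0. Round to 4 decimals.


Linear predictor: eta = 0.52 + (1.81)(0) = 0.5200.
Expected count: mu = exp(0.5200) = 1.6820.

1.6820


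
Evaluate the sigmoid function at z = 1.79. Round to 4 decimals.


First, exp(-1.7900) = 0.1670.
Then sigma(z) = 1/(1 + 0.1670) = 0.8569.

0.8569


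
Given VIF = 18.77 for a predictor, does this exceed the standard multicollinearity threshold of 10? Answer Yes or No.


Compare VIF = 18.77 to the threshold of 10.
18.77 >= 10, so the answer is Yes.

Yes


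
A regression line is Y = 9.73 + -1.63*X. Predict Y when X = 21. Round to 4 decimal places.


Substitute X = 21 into the equation:
Y = 9.73 + -1.63 * 21 = 9.73 + -34.2300 = -24.5000.

-24.5000


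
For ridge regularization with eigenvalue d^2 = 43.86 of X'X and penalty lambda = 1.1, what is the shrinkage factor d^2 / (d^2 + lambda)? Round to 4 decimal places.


Denominator = d^2 + lambda = 43.86 + 1.1 = 44.9600.
Shrinkage = 43.86 / 44.9600 = 0.9755.

0.9755


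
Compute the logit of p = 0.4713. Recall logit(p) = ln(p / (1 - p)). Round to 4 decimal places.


Compute the odds: 0.4713/0.5287 = 0.8914.
Take the natural log: ln(0.8914) = -0.1149.

-0.1149


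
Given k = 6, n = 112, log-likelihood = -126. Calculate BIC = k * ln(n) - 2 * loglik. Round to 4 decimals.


Compute k*ln(n) = 6*ln(112) = 6*4.718499 = 28.310994.
Then -2*loglik = 252.
BIC = 28.310994 + 252 = 280.310994, which rounds to 280.3110.

280.3110


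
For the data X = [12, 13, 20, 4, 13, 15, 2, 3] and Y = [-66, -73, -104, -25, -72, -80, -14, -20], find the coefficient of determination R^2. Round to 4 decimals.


The fitted line is Y = -5.0144 + -5.0474*X.
SSres = 13.3367, SStot = 7541.5000.
R^2 = 1 - SSres/SStot = 0.9982.

0.9982


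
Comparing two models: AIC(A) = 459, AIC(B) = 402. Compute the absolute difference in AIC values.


Compute |459 - 402| = 57.
Model B has the smaller AIC.

57


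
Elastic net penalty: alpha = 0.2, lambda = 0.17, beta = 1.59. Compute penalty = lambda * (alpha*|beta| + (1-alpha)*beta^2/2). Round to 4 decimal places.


Compute:
L1 = 0.2 * 1.59 = 0.3180.
L2 = 0.8 * 1.59^2 / 2 = 1.0112.
Penalty = 0.17 * (0.3180 + 1.0112) = 0.2260.

0.2260


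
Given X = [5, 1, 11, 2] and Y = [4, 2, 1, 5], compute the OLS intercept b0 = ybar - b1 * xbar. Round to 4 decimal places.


First find the slope: b1 = -0.2305.
Means: xbar = 4.7500, ybar = 3.0000.
b0 = ybar - b1 * xbar = 3.0000 - -0.2305 * 4.7500 = 4.0947.

4.0947


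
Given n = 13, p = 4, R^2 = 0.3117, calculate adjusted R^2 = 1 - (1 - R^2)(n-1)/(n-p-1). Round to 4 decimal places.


Adjusted R^2 = 1 - (1 - R^2) * (n-1)/(n-p-1).
(1 - R^2) = 0.6883.
(n-1)/(n-p-1) = 12/8.
(1 - R^2) * (n-1) = 0.6883 * 12 = 8.2596.
Divide by (n-p-1): 8.2596 / 8 = 1.0325.
Adj R^2 = 1 - 1.0325 = -0.0325.

-0.0325


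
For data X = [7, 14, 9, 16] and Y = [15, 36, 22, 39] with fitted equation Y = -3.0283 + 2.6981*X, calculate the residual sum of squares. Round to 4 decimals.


For each point, residual = actual - predicted.
Residuals: [-0.8584, 1.2549, 0.7454, -1.1413].
Sum of squared residuals = 4.1698.

4.1698


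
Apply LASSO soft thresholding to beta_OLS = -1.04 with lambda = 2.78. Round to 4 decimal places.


Check: |-1.04| = 1.04 vs lambda = 2.78.
Since |beta| <= lambda, the coefficient is set to 0.
Soft-thresholded coefficient = 0.0000.

0.0000


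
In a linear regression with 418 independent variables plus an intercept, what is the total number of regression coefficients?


Total coefficients = number of predictors + 1 (for the intercept).
= 418 + 1 = 419.

419


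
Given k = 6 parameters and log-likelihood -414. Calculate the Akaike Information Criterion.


AIC = 2*6 - 2*(-414).
= 12 + 828 = 840.

840


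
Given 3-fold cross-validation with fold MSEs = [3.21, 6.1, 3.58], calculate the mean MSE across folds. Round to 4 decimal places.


Add all fold MSEs: 12.8900.
Divide by k = 3: 12.8900/3 = 4.2967.

4.2967


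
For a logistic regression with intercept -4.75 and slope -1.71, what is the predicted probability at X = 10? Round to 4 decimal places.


z = -4.75 + -1.71 * 10 = -21.8500.
Sigmoid: P = 1 / (1 + exp(21.8500)) = 0.0000.

0.0000


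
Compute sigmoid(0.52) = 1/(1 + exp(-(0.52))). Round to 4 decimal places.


exp(-0.5200) = 0.5945.
1 + exp(-z) = 1.5945.
sigmoid = 1/1.5945 = 0.6271.

0.6271


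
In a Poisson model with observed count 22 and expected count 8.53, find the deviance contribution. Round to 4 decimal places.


y/mu = 22/8.53 = 2.579132 (approx.), and ln(22/8.53) = 0.947453.
y * ln(y/mu) = 22 * 0.947453 = 20.843966.
y - mu = 13.47.
D = 2 * (20.843966 - 13.47) = 14.747932, which rounds to 14.7479.

14.7479


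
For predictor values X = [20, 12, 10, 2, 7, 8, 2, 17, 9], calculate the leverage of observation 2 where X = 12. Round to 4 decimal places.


Mean of X: xbar = 9.6667.
SXX = 294.0000.
For X = 12: h = 1/9 + (12 - 9.6667)^2/294.0000 = 0.1296.

0.1296


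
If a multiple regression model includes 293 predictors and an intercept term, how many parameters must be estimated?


Each predictor gets one coefficient, plus one intercept.
Total parameters = 293 + 1 = 294.

294


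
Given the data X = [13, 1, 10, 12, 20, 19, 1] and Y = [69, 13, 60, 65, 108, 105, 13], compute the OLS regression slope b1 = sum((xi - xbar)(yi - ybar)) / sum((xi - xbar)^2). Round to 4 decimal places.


First compute the means: xbar = 10.8571, ybar = 61.8571.
Then S_xx = sum((xi - xbar)^2) = 350.8571.
S_xy = sum((xi - xbar)(yi - ybar)) = 1756.8571.
b1 = S_xy / S_xx = 1756.8571 / 350.8571 = 5.0073.

5.0073


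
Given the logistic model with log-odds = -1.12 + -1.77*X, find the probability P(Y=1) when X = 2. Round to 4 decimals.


Compute z = -1.12 + (-1.77)(2) = -4.6600.
exp(-z) = 105.6361.
P = 1/(1 + 105.6361) = 0.0094.

0.0094


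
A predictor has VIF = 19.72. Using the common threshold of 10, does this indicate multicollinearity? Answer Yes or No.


Check: VIF = 19.72 vs threshold = 10.
Since 19.72 >= 10, the answer is Yes.

Yes


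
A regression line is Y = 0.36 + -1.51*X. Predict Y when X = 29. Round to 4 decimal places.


Plug X = 29 into Y = 0.36 + -1.51*X:
Y = 0.36 + -43.7900 = -43.4300.

-43.4300


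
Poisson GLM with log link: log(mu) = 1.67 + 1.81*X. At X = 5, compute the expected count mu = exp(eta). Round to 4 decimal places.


eta = 1.67 + 1.81 * 5 = 10.7200.
mu = exp(10.7200) = 45251.9028.

45251.9028


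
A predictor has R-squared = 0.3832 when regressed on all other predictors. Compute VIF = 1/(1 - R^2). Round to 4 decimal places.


VIF = 1 / (1 - 0.3832).
= 1 / 0.6168 = 1.6213.

1.6213


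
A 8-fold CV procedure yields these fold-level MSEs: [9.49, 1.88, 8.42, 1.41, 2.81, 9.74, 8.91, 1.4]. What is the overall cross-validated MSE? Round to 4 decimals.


Add all fold MSEs: 44.0600.
Divide by k = 8: 44.0600/8 = 5.5075.

5.5075


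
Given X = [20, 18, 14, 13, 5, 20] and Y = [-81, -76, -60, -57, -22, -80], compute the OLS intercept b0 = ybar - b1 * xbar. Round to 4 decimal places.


Compute b1 = -3.8963 from the OLS formula.
With xbar = 15.0000 and ybar = -62.6667, the intercept is:
b0 = -62.6667 - -3.8963 * 15.0000 = -4.2215.

-4.2215


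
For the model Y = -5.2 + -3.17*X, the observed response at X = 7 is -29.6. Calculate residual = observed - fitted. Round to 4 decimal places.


Predicted = -5.2 + -3.17 * 7 = -27.3900.
Residual = -29.6 - -27.3900 = -2.2100.

-2.2100


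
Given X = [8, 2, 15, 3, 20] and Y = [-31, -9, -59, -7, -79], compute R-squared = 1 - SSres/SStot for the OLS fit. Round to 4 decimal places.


After computing the OLS fit (b0=1.8458, b1=-4.0464):
SSres = 18.6799, SStot = 3968.0000.
R^2 = 1 - 18.6799/3968.0000 = 0.9953.

0.9953


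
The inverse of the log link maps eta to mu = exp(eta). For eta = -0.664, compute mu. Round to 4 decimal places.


The inverse log link gives:
mu = exp(-0.664) = 0.5148.

0.5148


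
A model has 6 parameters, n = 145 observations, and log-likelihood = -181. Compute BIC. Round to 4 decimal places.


ln(145) = 4.976734.
k * ln(n) = 6 * 4.976734 = 29.860404.
-2L = 362.
BIC = 29.860404 + 362 = 391.860404, which rounds to 391.8604.

391.8604


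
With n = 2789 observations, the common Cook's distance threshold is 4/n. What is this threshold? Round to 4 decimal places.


Cook's distance cutoff = 4/n = 4/2789.
= 0.0014.

0.0014


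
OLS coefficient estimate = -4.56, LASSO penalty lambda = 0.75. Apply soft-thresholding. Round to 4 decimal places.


|beta_OLS| = 4.56.
lambda = 0.75.
Since |beta| > lambda, coefficient = sign(beta)*(|beta| - lambda) = -3.8100.
Result = -3.8100.

-3.8100


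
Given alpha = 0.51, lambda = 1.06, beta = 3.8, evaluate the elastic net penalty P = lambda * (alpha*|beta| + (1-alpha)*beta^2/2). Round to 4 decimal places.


L1 component = 0.51 * |3.8| = 1.9380.
L2 component = 0.49 * 3.8^2 / 2 = 3.5378.
Penalty = 1.06 * (1.9380 + 3.5378) = 1.06 * 5.4758 = 5.8043.

5.8043


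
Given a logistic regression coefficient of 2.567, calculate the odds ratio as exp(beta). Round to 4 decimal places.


The odds ratio is computed as:
OR = e^(2.567) = 13.0267.

13.0267


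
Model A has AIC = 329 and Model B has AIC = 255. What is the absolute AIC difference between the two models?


Compute |329 - 255| = 74.
Model B has the smaller AIC.

74


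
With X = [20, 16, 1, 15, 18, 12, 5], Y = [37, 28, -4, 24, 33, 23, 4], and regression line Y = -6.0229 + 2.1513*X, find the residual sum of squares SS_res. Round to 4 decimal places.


Compute predicted values, then residuals = yi - yhat_i.
Residuals: [-0.0031, -0.3979, -0.1284, -2.2466, 0.2995, 3.2073, -0.7336].
SSres = sum(residual^2) = 16.1367.

16.1367


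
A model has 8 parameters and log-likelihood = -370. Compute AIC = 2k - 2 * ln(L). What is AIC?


AIC = 2k - 2*loglik = 2(8) - 2(-370).
= 16 + 740 = 756.

756


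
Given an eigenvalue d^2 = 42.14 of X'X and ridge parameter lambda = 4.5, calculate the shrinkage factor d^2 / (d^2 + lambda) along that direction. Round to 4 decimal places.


Compute the denominator: 42.14 + 4.5 = 46.6400.
Shrinkage factor = 42.14 / 46.6400 = 0.9035.

0.9035


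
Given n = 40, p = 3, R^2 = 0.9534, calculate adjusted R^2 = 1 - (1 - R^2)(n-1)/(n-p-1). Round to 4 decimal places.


Adjusted R^2 = 1 - (1 - R^2) * (n-1)/(n-p-1).
(1 - R^2) = 0.0466.
(n-1)/(n-p-1) = 39/36.
(1 - R^2) * (n-1) = 0.0466 * 39 = 1.8174.
Divide by (n-p-1): 1.8174 / 36 = 0.0505.
Adj R^2 = 1 - 0.0505 = 0.9495.

0.9495


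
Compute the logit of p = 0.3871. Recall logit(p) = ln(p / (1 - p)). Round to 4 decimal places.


The odds are p/(1-p) = 0.3871 / 0.6129 = 0.6316.
logit(p) = ln(0.6316) = -0.4595.

-0.4595


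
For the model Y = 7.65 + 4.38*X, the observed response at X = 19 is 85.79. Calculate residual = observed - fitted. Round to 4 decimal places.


Predicted = 7.65 + 4.38 * 19 = 90.8700.
Residual = 85.79 - 90.8700 = -5.0800.

-5.0800


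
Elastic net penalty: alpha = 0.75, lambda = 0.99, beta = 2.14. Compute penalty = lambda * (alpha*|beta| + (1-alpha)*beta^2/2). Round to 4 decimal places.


alpha * |beta| = 0.75 * 2.14 = 1.6050.
(1-alpha) * beta^2/2 = 0.25 * 4.5796/2 = 0.5725.
Total = 0.99 * (1.6050 + 0.5725) = 2.1557.

2.1557


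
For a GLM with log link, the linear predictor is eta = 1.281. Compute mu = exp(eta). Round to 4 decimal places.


mu = exp(eta) = exp(1.281).
= 3.6002.

3.6002


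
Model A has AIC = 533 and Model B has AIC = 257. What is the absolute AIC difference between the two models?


Compute |533 - 257| = 276.
Model B has the smaller AIC.

276


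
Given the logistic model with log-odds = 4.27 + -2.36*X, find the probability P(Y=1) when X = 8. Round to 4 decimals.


z = 4.27 + -2.36 * 8 = -14.6100.
Sigmoid: P = 1 / (1 + exp(14.6100)) = 0.0000.

0.0000


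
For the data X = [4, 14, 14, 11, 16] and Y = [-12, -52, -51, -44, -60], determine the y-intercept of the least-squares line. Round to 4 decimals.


The slope is b1 = -3.9392.
Sample means are xbar = 11.8000 and ybar = -43.8000.
Intercept: b0 = -43.8000 - (-3.9392)(11.8000) = 2.6824.

2.6824


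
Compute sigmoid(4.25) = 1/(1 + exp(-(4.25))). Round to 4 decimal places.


First, exp(-4.2500) = 0.0143.
Then sigma(z) = 1/(1 + 0.0143) = 0.9859.

0.9859


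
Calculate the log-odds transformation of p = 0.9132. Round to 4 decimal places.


The odds are p/(1-p) = 0.9132 / 0.0868 = 10.5207.
logit(p) = ln(10.5207) = 2.3533.

2.3533


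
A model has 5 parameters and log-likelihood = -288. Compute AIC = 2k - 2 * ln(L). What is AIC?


AIC = 2k - 2*loglik = 2(5) - 2(-288).
= 10 + 576 = 586.

586


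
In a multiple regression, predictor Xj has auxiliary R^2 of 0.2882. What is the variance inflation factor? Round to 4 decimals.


Denominator: 1 - 0.2882 = 0.7118.
VIF = 1 / 0.7118 = 1.4049.

1.4049


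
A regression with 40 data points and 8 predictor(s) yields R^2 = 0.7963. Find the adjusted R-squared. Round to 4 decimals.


Plug in: Adj R^2 = 1 - (1 - 0.7963) * 39/31.
= 1 - 0.2037 * 39/31
= 1 - 7.9443 / 31
= 1 - 0.2563 = 0.7437.

0.7437


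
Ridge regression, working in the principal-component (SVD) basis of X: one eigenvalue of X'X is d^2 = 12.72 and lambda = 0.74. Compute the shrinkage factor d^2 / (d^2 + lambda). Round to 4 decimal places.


Compute the denominator: 12.72 + 0.74 = 13.4600.
Shrinkage factor = 12.72 / 13.4600 = 0.9450.

0.9450


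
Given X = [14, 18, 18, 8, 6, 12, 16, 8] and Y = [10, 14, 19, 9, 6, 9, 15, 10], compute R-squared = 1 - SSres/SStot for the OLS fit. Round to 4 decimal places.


Fit the OLS line: b0 = 2.0063, b1 = 0.7595.
SSres = 30.8608.
SStot = 122.0000.
R^2 = 1 - 30.8608/122.0000 = 0.7470.

0.7470


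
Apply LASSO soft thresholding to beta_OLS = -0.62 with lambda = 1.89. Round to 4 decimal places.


Check: |-0.62| = 0.62 vs lambda = 1.89.
Since |beta| <= lambda, the coefficient is set to 0.
Soft-thresholded coefficient = 0.0000.

0.0000


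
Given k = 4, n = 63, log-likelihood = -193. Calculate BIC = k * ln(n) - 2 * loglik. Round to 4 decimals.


ln(63) = 4.143135.
k * ln(n) = 4 * 4.143135 = 16.572540.
-2L = 386.
BIC = 16.572540 + 386 = 402.572540, which rounds to 402.5725.

402.5725


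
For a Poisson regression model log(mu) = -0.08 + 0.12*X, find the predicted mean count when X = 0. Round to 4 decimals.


Linear predictor: eta = -0.08 + (0.12)(0) = -0.0800.
Expected count: mu = exp(-0.0800) = 0.9231.

0.9231


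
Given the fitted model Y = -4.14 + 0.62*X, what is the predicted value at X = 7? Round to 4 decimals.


Substitute X = 7 into the equation:
Y = -4.14 + 0.62 * 7 = -4.14 + 4.3400 = 0.2000.

0.2000


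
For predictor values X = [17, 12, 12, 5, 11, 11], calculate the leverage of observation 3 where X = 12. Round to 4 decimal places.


Compute xbar = 11.3333 with n = 6 observations.
SXX = 73.3333.
Leverage = 1/6 + (12 - 11.3333)^2/73.3333 = 0.1727.

0.1727


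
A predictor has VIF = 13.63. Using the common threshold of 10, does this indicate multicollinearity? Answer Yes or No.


Check: VIF = 13.63 vs threshold = 10.
Since 13.63 >= 10, the answer is Yes.

Yes


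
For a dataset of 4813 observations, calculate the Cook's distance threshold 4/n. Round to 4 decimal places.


The threshold is 4/n.
4/4813 = 0.0008.

0.0008


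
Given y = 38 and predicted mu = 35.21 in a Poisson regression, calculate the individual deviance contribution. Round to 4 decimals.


Compute y*ln(y/mu) = 38*ln(38/35.21) = 38*0.076256 = 2.897728.
y - mu = 2.79.
D = 2*(2.897728 - (2.79)) = 0.215456, which rounds to 0.2155.

0.2155


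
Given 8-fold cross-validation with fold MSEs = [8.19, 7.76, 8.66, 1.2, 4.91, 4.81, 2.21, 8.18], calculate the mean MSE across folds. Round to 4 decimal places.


Total MSE across folds = 45.9200.
CV-MSE = 45.9200/8 = 5.7400.

5.7400


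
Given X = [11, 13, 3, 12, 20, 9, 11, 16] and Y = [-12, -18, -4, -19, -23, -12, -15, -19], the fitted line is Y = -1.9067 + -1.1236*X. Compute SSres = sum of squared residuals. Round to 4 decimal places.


For each point, residual = actual - predicted.
Residuals: [2.2663, -1.4865, 1.2775, -3.6101, 1.3787, 0.0191, -0.7337, 0.8843].
Sum of squared residuals = 25.2321.

25.2321


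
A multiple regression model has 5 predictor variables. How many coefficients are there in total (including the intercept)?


Total coefficients = number of predictors + 1 (for the intercept).
= 5 + 1 = 6.

6


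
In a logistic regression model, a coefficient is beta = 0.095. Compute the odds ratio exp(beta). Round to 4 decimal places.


Odds ratio = exp(beta) = exp(0.095).
= 1.0997.

1.0997


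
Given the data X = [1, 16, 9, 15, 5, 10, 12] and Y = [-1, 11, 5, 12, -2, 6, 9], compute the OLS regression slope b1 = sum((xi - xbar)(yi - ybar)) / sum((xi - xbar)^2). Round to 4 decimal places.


The sample means are xbar = 9.7143 and ybar = 5.7143.
Compute S_xx = 171.4286 and S_xy = 169.4286.
Slope b1 = S_xy / S_xx = 169.4286 / 171.4286 = 0.9883.

0.9883


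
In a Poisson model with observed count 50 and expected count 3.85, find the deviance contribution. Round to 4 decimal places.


First: ln(50/3.85) = 2.563950.
Then: 50 * 2.563950 = 128.197500.
y - mu = 50 - 3.85 = 46.15.
D = 2(128.197500 - 46.15) = 164.095000, which rounds to 164.0950.

164.0950


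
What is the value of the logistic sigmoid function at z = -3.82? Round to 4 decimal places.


First, exp(3.8200) = 45.6042.
Then sigma(z) = 1/(1 + 45.6042) = 0.0215.

0.0215


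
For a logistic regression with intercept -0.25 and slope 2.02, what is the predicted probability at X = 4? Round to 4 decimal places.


Linear predictor: z = -0.25 + 2.02 * 4 = 7.8300.
P = 1/(1 + exp(-7.8300)) = 1/(1 + 0.0004) = 0.9996.

0.9996


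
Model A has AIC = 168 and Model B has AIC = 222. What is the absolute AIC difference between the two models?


Absolute difference = |168 - 222| = 54.
The model with lower AIC (A) is preferred.

54


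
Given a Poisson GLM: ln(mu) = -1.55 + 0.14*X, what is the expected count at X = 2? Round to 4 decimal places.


Linear predictor: eta = -1.55 + (0.14)(2) = -1.2700.
Expected count: mu = exp(-1.2700) = 0.2808.

0.2808


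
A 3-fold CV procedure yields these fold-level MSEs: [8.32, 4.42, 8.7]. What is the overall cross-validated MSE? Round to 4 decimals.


Total MSE across folds = 21.4400.
CV-MSE = 21.4400/3 = 7.1467.

7.1467


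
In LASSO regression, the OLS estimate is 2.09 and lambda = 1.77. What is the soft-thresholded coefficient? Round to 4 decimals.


Absolute value: |2.09| = 2.09.
Compare to lambda = 1.77.
Since |beta| > lambda, coefficient = sign(beta)*(|beta| - lambda) = 0.3200.

0.3200


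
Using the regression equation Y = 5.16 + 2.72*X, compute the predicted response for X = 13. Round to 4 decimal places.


Predicted value:
Y = 5.16 + (2.72)(13) = 5.16 + 35.3600 = 40.5200.

40.5200


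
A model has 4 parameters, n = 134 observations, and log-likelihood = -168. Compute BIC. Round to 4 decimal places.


ln(134) = 4.897840.
k * ln(n) = 4 * 4.897840 = 19.591360.
-2L = 336.
BIC = 19.591360 + 336 = 355.591360, which rounds to 355.5914.

355.5914


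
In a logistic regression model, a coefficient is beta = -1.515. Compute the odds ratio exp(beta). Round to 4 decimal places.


Odds ratio = exp(beta) = exp(-1.515).
= 0.2198.

0.2198


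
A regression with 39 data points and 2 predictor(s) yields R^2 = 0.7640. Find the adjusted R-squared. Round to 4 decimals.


Plug in: Adj R^2 = 1 - (1 - 0.7640) * 38/36.
= 1 - 0.2360 * 38/36
= 1 - 8.9680 / 36
= 1 - 0.2491 = 0.7509.

0.7509


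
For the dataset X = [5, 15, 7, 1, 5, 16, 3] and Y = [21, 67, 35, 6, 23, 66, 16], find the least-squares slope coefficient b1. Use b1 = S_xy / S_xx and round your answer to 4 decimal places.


The sample means are xbar = 7.4286 and ybar = 33.4286.
Compute S_xx = 203.7143 and S_xy = 841.7143.
Slope b1 = S_xy / S_xx = 841.7143 / 203.7143 = 4.1318.

4.1318


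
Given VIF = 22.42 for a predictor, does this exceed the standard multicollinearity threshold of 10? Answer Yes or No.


The threshold is 10.
VIF = 22.42 is >= 10.
Multicollinearity indication: Yes.

Yes


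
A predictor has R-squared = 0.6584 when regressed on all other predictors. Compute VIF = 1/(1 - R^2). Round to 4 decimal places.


Denominator: 1 - 0.6584 = 0.3416.
VIF = 1 / 0.3416 = 2.9274.

2.9274


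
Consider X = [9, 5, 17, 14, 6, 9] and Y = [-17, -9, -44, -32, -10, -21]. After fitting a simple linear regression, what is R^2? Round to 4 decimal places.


The fitted line is Y = 6.8148 + -2.8981*X.
SSres = 15.7130, SStot = 922.8333.
R^2 = 1 - SSres/SStot = 0.9830.

0.9830


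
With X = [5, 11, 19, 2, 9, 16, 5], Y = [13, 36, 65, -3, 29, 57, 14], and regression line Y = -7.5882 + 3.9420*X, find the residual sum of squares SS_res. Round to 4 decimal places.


For each point, residual = actual - predicted.
Residuals: [0.8782, 0.2262, -2.3098, -3.2958, 1.1102, 1.5162, 1.8782].
Sum of squared residuals = 24.0789.

24.0789


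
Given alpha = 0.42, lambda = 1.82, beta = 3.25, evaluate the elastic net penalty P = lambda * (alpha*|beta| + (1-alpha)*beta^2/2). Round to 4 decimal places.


alpha * |beta| = 0.42 * 3.25 = 1.3650.
(1-alpha) * beta^2/2 = 0.58 * 10.5625/2 = 3.0631.
Total = 1.82 * (1.3650 + 3.0631) = 8.0592.

8.0592


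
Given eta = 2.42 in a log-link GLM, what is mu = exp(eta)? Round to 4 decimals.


The inverse log link gives:
mu = exp(2.42) = 11.2459.

11.2459


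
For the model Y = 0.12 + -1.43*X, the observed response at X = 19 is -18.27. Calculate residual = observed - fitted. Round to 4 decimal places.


Predicted = 0.12 + -1.43 * 19 = -27.0500.
Residual = -18.27 - -27.0500 = 8.7800.

8.7800


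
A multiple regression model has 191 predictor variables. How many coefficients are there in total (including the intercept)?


Total coefficients = number of predictors + 1 (for the intercept).
= 191 + 1 = 192.

192


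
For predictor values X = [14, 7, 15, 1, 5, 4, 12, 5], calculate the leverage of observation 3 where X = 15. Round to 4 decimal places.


Mean of X: xbar = 7.8750.
SXX = 184.8750.
For X = 15: h = 1/8 + (15 - 7.8750)^2/184.8750 = 0.3996.

0.3996


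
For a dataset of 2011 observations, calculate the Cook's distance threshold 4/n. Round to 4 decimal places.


Using the rule of thumb:
Threshold = 4 / 2011 = 0.0020.

0.0020


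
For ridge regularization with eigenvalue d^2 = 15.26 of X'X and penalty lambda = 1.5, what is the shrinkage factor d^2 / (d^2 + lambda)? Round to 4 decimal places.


Compute the denominator: 15.26 + 1.5 = 16.7600.
Shrinkage factor = 15.26 / 16.7600 = 0.9105.

0.9105


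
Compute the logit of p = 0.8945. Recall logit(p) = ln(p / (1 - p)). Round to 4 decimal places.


1 - p = 0.1055.
p/(1-p) = 8.4787.
logit = ln(8.4787) = 2.1376.

2.1376


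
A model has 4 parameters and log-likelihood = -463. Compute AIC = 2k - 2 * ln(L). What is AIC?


AIC = 2*4 - 2*(-463).
= 8 + 926 = 934.

934


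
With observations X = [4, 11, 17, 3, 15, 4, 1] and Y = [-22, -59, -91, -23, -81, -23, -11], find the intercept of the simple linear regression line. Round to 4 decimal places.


The slope is b1 = -5.0449.
Sample means are xbar = 7.8571 and ybar = -44.2857.
Intercept: b0 = -44.2857 - (-5.0449)(7.8571) = -4.6470.

-4.6470


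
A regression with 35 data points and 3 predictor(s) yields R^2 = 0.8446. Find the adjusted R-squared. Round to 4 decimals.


Plug in: Adj R^2 = 1 - (1 - 0.8446) * 34/31.
= 1 - 0.1554 * 34/31
= 1 - 5.2836 / 31
= 1 - 0.1704 = 0.8296.

0.8296


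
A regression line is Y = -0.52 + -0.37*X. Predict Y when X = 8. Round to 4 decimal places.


Predicted value:
Y = -0.52 + (-0.37)(8) = -0.52 + -2.9600 = -3.4800.

-3.4800


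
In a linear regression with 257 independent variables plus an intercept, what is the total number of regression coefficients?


Including the intercept, the model has 257 predictor coefficients + 1 intercept.
Total = 258.

258


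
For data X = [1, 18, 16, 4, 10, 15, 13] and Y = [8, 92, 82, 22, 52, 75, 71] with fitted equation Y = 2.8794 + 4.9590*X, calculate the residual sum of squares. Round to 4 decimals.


Compute predicted values, then residuals = yi - yhat_i.
Residuals: [0.1616, -0.1414, -0.2234, -0.7154, -0.4694, -2.2644, 3.6536].
SSres = sum(residual^2) = 19.3044.

19.3044


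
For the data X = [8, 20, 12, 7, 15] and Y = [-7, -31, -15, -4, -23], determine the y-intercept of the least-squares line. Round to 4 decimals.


The slope is b1 = -2.0936.
Sample means are xbar = 12.4000 and ybar = -16.0000.
Intercept: b0 = -16.0000 - (-2.0936)(12.4000) = 9.9611.

9.9611


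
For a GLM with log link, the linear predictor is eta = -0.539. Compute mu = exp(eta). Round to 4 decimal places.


Apply the inverse link:
mu = e^-0.539 = 0.5833.

0.5833


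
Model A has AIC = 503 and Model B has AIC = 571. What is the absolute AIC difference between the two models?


Compute |503 - 571| = 68.
Model A has the smaller AIC.

68


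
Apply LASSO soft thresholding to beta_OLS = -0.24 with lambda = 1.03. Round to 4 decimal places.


Absolute value: |-0.24| = 0.24.
Compare to lambda = 1.03.
Since |beta| <= lambda, the coefficient is set to 0.

0.0000


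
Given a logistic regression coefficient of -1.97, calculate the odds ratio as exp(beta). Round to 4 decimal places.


Odds ratio = exp(beta) = exp(-1.97).
= 0.1395.

0.1395


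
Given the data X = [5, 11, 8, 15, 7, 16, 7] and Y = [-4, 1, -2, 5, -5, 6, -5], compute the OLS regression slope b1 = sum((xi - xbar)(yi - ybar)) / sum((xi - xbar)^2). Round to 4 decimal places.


First compute the means: xbar = 9.8571, ybar = -0.5714.
Then S_xx = sum((xi - xbar)^2) = 108.8571.
S_xy = sum((xi - xbar)(yi - ybar)) = 115.4286.
b1 = S_xy / S_xx = 115.4286 / 108.8571 = 1.0604.

1.0604


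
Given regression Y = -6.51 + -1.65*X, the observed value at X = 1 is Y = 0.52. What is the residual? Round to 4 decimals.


Compute yhat = -6.51 + (-1.65)(1) = -8.1600.
Residual = actual - predicted = 0.52 - -8.1600 = 8.6800.

8.6800


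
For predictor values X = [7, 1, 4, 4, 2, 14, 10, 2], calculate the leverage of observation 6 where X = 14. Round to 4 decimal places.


Mean of X: xbar = 5.5000.
SXX = 144.0000.
For X = 14: h = 1/8 + (14 - 5.5000)^2/144.0000 = 0.6267.

0.6267


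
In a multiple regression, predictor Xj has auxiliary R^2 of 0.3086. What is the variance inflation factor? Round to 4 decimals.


Denominator: 1 - 0.3086 = 0.6914.
VIF = 1 / 0.6914 = 1.4463.

1.4463


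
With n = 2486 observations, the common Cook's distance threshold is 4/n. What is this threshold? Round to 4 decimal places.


The threshold is 4/n.
4/2486 = 0.0016.

0.0016


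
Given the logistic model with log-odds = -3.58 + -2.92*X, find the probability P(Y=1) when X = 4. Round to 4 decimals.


Compute z = -3.58 + (-2.92)(4) = -15.2600.
exp(-z) = 4239686.9842.
P = 1/(1 + 4239686.9842) = 0.0000.

0.0000


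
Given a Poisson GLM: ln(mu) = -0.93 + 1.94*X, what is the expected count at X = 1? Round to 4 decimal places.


eta = -0.93 + 1.94 * 1 = 1.0100.
mu = exp(1.0100) = 2.7456.

2.7456


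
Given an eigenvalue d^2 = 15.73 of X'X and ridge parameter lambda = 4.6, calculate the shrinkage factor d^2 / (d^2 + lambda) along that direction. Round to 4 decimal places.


Compute the denominator: 15.73 + 4.6 = 20.3300.
Shrinkage factor = 15.73 / 20.3300 = 0.7737.

0.7737


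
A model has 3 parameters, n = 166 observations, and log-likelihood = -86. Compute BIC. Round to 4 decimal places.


ln(166) = 5.111988.
k * ln(n) = 3 * 5.111988 = 15.335964.
-2L = 172.
BIC = 15.335964 + 172 = 187.335964, which rounds to 187.3360.

187.3360


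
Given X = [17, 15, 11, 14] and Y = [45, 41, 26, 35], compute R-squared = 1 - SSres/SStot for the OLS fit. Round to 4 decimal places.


The fitted line is Y = -9.8000 + 3.2667*X.
SSres = 4.6667, SStot = 204.7500.
R^2 = 1 - SSres/SStot = 0.9772.

0.9772


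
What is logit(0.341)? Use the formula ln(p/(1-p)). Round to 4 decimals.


1 - p = 0.659.
p/(1-p) = 0.5175.
logit = ln(0.5175) = -0.6588.

-0.6588


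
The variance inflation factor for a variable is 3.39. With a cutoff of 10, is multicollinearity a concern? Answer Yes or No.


The threshold is 10.
VIF = 3.39 is < 10.
Multicollinearity indication: No.

No


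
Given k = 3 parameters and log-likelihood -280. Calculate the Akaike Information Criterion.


AIC = 2k - 2*loglik = 2(3) - 2(-280).
= 6 + 560 = 566.

566


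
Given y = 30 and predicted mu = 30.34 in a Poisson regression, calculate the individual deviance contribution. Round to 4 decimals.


y/mu = 30/30.34 = 0.988794 (approx.), and ln(30/30.34) = -0.011270.
y * ln(y/mu) = 30 * -0.011270 = -0.338100.
y - mu = -0.34.
D = 2 * (-0.338100 - -0.34) = 0.003800, which rounds to 0.0038.

0.0038


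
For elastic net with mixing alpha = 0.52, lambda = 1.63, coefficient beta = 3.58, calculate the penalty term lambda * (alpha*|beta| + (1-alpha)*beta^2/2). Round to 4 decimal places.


alpha * |beta| = 0.52 * 3.58 = 1.8616.
(1-alpha) * beta^2/2 = 0.48 * 12.8164/2 = 3.0759.
Total = 1.63 * (1.8616 + 3.0759) = 8.0482.

8.0482


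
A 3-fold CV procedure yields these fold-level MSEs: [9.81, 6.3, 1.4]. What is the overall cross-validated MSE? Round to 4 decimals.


Add all fold MSEs: 17.5100.
Divide by k = 3: 17.5100/3 = 5.8367.

5.8367


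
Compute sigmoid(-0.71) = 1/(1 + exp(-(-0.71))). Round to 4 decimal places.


exp(0.7100) = 2.0340.
1 + exp(-z) = 3.0340.
sigmoid = 1/3.0340 = 0.3296.

0.3296


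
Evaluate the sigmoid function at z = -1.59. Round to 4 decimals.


First, exp(1.5900) = 4.9037.
Then sigma(z) = 1/(1 + 4.9037) = 0.1694.

0.1694


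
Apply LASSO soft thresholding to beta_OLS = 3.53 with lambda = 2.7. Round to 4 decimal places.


Check: |3.53| = 3.53 vs lambda = 2.7.
Since |beta| > lambda, coefficient = sign(beta)*(|beta| - lambda) = 0.8300.
Soft-thresholded coefficient = 0.8300.

0.8300


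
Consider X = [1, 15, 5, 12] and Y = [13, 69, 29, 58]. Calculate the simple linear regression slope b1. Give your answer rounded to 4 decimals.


Calculate xbar = 8.2500, ybar = 42.2500.
S_xx = 122.7500, S_xy = 494.7500.
Using b1 = S_xy / S_xx = 494.7500 / 122.7500, we get b1 = 4.0305.

4.0305


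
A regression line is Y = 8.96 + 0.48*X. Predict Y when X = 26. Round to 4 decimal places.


Predicted value:
Y = 8.96 + (0.48)(26) = 8.96 + 12.4800 = 21.4400.

21.4400


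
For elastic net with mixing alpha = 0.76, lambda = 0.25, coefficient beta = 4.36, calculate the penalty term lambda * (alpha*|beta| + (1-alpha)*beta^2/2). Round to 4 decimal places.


alpha * |beta| = 0.76 * 4.36 = 3.3136.
(1-alpha) * beta^2/2 = 0.24 * 19.0096/2 = 2.2812.
Total = 0.25 * (3.3136 + 2.2812) = 1.3987.

1.3987


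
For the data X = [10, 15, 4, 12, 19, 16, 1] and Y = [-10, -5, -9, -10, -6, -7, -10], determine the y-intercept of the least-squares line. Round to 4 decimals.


Compute b1 = 0.2344 from the OLS formula.
With xbar = 11.0000 and ybar = -8.1429, the intercept is:
b0 = -8.1429 - 0.2344 * 11.0000 = -10.7210.

-10.7210


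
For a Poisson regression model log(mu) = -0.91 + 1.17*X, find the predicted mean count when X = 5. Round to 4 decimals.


Compute eta = -0.91 + 1.17 * 5 = 4.9400.
Apply inverse link: mu = e^4.9400 = 139.7702.

139.7702


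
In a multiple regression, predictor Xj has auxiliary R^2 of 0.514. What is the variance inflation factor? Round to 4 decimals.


Denominator: 1 - 0.514 = 0.486.
VIF = 1 / 0.486 = 2.0576.

2.0576


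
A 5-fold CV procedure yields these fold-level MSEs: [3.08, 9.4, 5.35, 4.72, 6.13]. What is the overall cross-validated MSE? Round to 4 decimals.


Sum of fold MSEs = 28.6800.
Average = 28.6800 / 5 = 5.7360.

5.7360


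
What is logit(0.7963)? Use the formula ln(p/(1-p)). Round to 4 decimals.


1 - p = 0.2037.
p/(1-p) = 3.9092.
logit = ln(3.9092) = 1.3633.

1.3633


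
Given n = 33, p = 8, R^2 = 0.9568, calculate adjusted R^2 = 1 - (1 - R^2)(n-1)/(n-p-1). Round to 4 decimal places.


Adjusted R^2 = 1 - (1 - R^2) * (n-1)/(n-p-1).
(1 - R^2) = 0.0432.
(n-1)/(n-p-1) = 32/24.
(1 - R^2) * (n-1) = 0.0432 * 32 = 1.3824.
Divide by (n-p-1): 1.3824 / 24 = 0.0576.
Adj R^2 = 1 - 0.0576 = 0.9424.

0.9424


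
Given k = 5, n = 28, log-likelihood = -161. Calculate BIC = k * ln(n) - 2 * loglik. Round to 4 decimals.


ln(28) = 3.332205.
k * ln(n) = 5 * 3.332205 = 16.661025.
-2L = 322.
BIC = 16.661025 + 322 = 338.661025, which rounds to 338.6610.

338.6610


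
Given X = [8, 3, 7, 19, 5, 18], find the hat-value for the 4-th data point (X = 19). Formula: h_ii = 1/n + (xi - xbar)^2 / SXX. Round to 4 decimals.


n = 6, xbar = 10.0000.
SXX = sum((xi - xbar)^2) = 232.0000.
h = 1/6 + (19 - 10.0000)^2 / 232.0000 = 0.5158.

0.5158


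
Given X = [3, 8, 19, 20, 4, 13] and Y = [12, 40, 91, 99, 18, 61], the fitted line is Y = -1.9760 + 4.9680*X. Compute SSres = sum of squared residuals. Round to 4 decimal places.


For each point, residual = actual - predicted.
Residuals: [-0.9280, 2.2320, -1.4160, 1.6160, 0.1040, -1.6080].
Sum of squared residuals = 13.0560.

13.0560


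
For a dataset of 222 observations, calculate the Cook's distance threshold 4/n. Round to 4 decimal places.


Using the rule of thumb:
Threshold = 4 / 222 = 0.0180.

0.0180


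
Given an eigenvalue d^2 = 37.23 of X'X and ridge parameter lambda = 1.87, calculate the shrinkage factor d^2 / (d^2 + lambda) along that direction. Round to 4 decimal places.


Denominator = d^2 + lambda = 37.23 + 1.87 = 39.1000.
Shrinkage = 37.23 / 39.1000 = 0.9522.

0.9522


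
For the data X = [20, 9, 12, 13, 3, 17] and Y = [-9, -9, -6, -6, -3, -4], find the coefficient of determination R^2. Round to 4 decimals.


Fit the OLS line: b0 = -3.9888, b1 = -0.1766.
SSres = 25.2416.
SStot = 30.8333.
R^2 = 1 - 25.2416/30.8333 = 0.1814.

0.1814


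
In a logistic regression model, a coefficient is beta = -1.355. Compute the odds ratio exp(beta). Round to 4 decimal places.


The odds ratio is computed as:
OR = e^(-1.355) = 0.2579.

0.2579


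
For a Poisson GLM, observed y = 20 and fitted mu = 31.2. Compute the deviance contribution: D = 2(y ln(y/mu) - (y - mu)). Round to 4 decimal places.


First: ln(20/31.2) = -0.444686.
Then: 20 * -0.444686 = -8.893720.
y - mu = 20 - 31.2 = -11.2.
D = 2(-8.893720 - -11.2) = 4.612560, which rounds to 4.6126.

4.6126


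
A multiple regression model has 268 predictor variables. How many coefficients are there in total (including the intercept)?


Including the intercept, the model has 268 predictor coefficients + 1 intercept.
Total = 269.

269


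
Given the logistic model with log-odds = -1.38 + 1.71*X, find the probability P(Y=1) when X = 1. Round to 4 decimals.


Linear predictor: z = -1.38 + 1.71 * 1 = 0.3300.
P = 1/(1 + exp(-0.3300)) = 1/(1 + 0.7189) = 0.5818.

0.5818


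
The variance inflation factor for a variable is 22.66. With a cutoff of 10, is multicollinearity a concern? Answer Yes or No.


Compare VIF = 22.66 to the threshold of 10.
22.66 >= 10, so the answer is Yes.

Yes


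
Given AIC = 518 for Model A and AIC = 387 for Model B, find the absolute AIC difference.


|AIC_A - AIC_B| = |518 - 387| = 131.
Model B is preferred (lower AIC).

131


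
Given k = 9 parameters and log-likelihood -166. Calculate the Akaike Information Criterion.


AIC = 2*9 - 2*(-166).
= 18 + 332 = 350.

350


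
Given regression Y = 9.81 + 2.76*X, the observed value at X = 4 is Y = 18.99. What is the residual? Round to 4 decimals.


Fitted value at X = 4 is yhat = 9.81 + 2.76*4 = 20.8500.
Residual = 18.99 - 20.8500 = -1.8600.

-1.8600


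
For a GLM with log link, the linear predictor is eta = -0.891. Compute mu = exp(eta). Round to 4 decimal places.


Apply the inverse link:
mu = e^-0.891 = 0.4102.

0.4102
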